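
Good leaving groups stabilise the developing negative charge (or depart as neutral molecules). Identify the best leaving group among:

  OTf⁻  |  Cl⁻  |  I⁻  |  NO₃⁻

OTf⁻

Rank by basicity of the departing species: weakest base leaves most easily.
OTf⁻: pKₐ(CF₃SO₃H (triflic acid)) ≈ -14
I⁻: pKₐ(HI) ≈ -10
Cl⁻: pKₐ(HCl) ≈ -7
NO₃⁻: pKₐ(HNO₃) ≈ -1.3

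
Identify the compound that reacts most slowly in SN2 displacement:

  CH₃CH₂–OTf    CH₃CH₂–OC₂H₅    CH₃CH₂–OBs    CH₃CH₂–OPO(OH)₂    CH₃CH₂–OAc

CH₃CH₂–OC₂H₅

With the same alkyl group throughout, only the leaving group differentiates the rates.
A good leaving group is a weak base: the lower the pKₐ of its conjugate acid, the more readily it departs.
CH₃CH₂–OTf loses OTf⁻: pKₐ(CF₃SO₃H (triflic acid)) ≈ -14
CH₃CH₂–OBs loses OBs⁻: pKₐ(p-BrC₆H₄SO₃H) ≈ -2.8
CH₃CH₂–OPO(OH)₂ loses H₂PO₄⁻: pKₐ(H₃PO₄) ≈ 2.1
CH₃CH₂–OAc loses AcO⁻: pKₐ(CH₃COOH) ≈ 4.8
CH₃CH₂–OC₂H₅ loses CH₃CH₂O⁻: pKₐ(CH₃CH₂OH) ≈ 16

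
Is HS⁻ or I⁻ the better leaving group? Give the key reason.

I⁻

I⁻ is the better leaving group.
pKₐ(HI) ≈ -10 versus pKₐ(H₂S) ≈ 7: I⁻ is the much weaker base.
Large, highly polarisable; very weak base.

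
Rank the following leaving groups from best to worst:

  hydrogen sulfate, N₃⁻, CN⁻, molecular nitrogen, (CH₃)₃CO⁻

Rank by basicity of the departing species: weakest base leaves most easily.
molecular nitrogen: no meaningful conjugate acid; N₂ departs as an exceptionally stable neutral molecule
hydrogen sulfate: pKₐ(H₂SO₄) ≈ -3
N₃⁻: pKₐ(HN₃) ≈ 4.7 — linear, resonance-stabilised
CN⁻: pKₐ(HCN) ≈ 9.2 — sp carbon stabilises the charge somewhat, but still a poor LG
(CH₃)₃CO⁻: pKₐ(t-BuOH) ≈ 18 — bulky, strongly basic alkoxide

molecular nitrogen > hydrogen sulfate > N₃⁻ > CN⁻ > (CH₃)₃CO⁻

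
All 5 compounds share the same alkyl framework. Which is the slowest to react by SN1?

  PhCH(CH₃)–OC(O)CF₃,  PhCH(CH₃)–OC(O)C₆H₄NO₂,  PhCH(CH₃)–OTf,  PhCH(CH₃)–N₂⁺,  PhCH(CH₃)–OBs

PhCH(CH₃)–OC(O)C₆H₄NO₂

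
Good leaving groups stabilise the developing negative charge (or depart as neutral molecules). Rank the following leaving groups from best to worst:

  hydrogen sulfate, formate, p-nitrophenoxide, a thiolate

The more stable X⁻ (or X) is on its own — i.e. the weaker a base it is — the better a leaving group it makes.
hydrogen sulfate: pKₐ(H₂SO₄) ≈ -3
formate: pKₐ(HCOOH) ≈ 3.8
p-nitrophenoxide: pKₐ(p-nitrophenol) ≈ 7.2 — nitro group delocalises the charge; the classic chromogenic LG
a thiolate: pKₐ(RSH (a thiol)) ≈ 10.5

hydrogen sulfate > formate > p-nitrophenoxide > a thiolate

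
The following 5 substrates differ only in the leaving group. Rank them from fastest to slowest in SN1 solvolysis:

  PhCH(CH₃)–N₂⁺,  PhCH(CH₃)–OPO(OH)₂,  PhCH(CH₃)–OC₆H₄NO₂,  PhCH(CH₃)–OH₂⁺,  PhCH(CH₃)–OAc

PhCH(CH₃)–N₂⁺ > PhCH(CH₃)–OH₂⁺ > PhCH(CH₃)–OPO(OH)₂ > PhCH(CH₃)–OAc > PhCH(CH₃)–OC₆H₄NO₂

With the same alkyl group throughout, only the leaving group differentiates the rates.
The more stable X⁻ (or X) is on its own — i.e. the weaker a base it is — the better a leaving group it makes.
PhCH(CH₃)–N₂⁺ loses N₂: no meaningful conjugate acid; N₂ departs as an exceptionally stable neutral molecule
PhCH(CH₃)–OH₂⁺ loses H₂O: pKₐ(H₃O⁺) ≈ -1.7
PhCH(CH₃)–OPO(OH)₂ loses H₂PO₄⁻: pKₐ(H₃PO₄) ≈ 2.1
PhCH(CH₃)–OAc loses AcO⁻: pKₐ(CH₃COOH) ≈ 4.8
PhCH(CH₃)–OC₆H₄NO₂ loses p-O₂N–C₆H₄–O⁻: pKₐ(p-nitrophenol) ≈ 7.2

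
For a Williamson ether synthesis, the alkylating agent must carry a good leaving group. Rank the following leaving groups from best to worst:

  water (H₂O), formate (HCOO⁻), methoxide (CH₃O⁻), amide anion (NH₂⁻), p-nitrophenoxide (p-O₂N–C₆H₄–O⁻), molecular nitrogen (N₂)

molecular nitrogen (N₂) > water (H₂O) > formate (HCOO⁻) > p-nitrophenoxide (p-O₂N–C₆H₄–O⁻) > methoxide (CH₃O⁻) > amide anion (NH₂⁻)

molecular nitrogen (N₂): no meaningful conjugate acid; N₂ departs as an exceptionally stable neutral molecule
water (H₂O): pKₐ(H₃O⁺) ≈ -1.7
formate (HCOO⁻): pKₐ(HCOOH) ≈ 3.8
p-nitrophenoxide (p-O₂N–C₆H₄–O⁻): pKₐ(p-nitrophenol) ≈ 7.2
methoxide (CH₃O⁻): pKₐ(CH₃OH) ≈ 15.5
amide anion (NH₂⁻): pKₐ(NH₃) ≈ 38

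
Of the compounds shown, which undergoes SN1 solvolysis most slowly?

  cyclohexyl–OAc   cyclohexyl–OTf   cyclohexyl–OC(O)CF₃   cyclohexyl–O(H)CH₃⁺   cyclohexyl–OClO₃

Same R in every case — rank the leaving groups.
Leaving-group ability tracks the stability of the departed species; conjugate-acid pKₐ is the usual yardstick (lower pKₐ → better LG).
cyclohexyl–OTf loses OTf⁻: pKₐ(CF₃SO₃H (triflic acid)) ≈ -14
cyclohexyl–OClO₃ loses ClO₄⁻: pKₐ(HClO₄) ≈ -10
cyclohexyl–O(H)CH₃⁺ loses R'OH: pKₐ(R'OH₂⁺) ≈ -2.4
cyclohexyl–OC(O)CF₃ loses CF₃COO⁻: pKₐ(CF₃COOH) ≈ 0.2
cyclohexyl–OAc loses AcO⁻: pKₐ(CH₃COOH) ≈ 4.8

cyclohexyl–OAc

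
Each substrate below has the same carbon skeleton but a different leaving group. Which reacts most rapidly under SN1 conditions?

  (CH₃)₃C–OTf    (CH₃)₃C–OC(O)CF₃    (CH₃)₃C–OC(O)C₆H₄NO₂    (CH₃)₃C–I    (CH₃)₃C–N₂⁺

(CH₃)₃C–N₂⁺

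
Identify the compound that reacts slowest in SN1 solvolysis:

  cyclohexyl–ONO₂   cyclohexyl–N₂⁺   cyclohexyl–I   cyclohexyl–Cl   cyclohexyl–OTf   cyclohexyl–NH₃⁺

cyclohexyl–NH₃⁺

With the same alkyl group throughout, only the leaving group differentiates the rates.
Rank by basicity of the departing species: weakest base leaves most easily.
cyclohexyl–N₂⁺ loses N₂: no meaningful conjugate acid; N₂ departs as an exceptionally stable neutral molecule
cyclohexyl–OTf loses OTf⁻: pKₐ(CF₃SO₃H (triflic acid)) ≈ -14
cyclohexyl–I loses I⁻: pKₐ(HI) ≈ -10
cyclohexyl–Cl loses Cl⁻: pKₐ(HCl) ≈ -7
cyclohexyl–ONO₂ loses NO₃⁻: pKₐ(HNO₃) ≈ -1.3
cyclohexyl–NH₃⁺ loses NH₃: pKₐ(NH₄⁺) ≈ 9.2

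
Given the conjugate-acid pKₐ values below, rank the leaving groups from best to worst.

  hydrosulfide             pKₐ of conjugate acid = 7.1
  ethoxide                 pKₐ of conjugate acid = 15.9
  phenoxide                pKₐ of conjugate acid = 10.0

hydrosulfide > phenoxide > ethoxide

Lower conjugate-acid pKₐ ⇒ weaker base ⇒ better leaving group.
Sorting by the given values: hydrosulfide (7.1), phenoxide (10.0), ethoxide (15.9).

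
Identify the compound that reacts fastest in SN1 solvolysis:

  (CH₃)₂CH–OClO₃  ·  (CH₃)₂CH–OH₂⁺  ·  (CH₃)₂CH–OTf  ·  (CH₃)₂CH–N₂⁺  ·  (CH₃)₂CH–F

Same R in every case — rank the leaving groups.
Rank by basicity of the departing species: weakest base leaves most easily.
(CH₃)₂CH–N₂⁺ loses N₂: no meaningful conjugate acid; N₂ departs as an exceptionally stable neutral molecule
(CH₃)₂CH–OTf loses OTf⁻: pKₐ(CF₃SO₃H (triflic acid)) ≈ -14
(CH₃)₂CH–OClO₃ loses ClO₄⁻: pKₐ(HClO₄) ≈ -10
(CH₃)₂CH–OH₂⁺ loses H₂O: pKₐ(H₃O⁺) ≈ -1.7
(CH₃)₂CH–F loses F⁻: pKₐ(HF) ≈ 3.2

(CH₃)₂CH–N₂⁺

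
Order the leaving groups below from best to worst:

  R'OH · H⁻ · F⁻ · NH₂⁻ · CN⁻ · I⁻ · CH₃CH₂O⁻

I⁻ > R'OH > F⁻ > CN⁻ > CH₃CH₂O⁻ > H⁻ > NH₂⁻

I⁻: pKₐ(HI) ≈ -10
R'OH: pKₐ(R'OH₂⁺) ≈ -2.4
F⁻: pKₐ(HF) ≈ 3.2
CN⁻: pKₐ(HCN) ≈ 9.2
CH₃CH₂O⁻: pKₐ(CH₃CH₂OH) ≈ 16
H⁻: pKₐ(H₂) ≈ 36
NH₂⁻: pKₐ(NH₃) ≈ 38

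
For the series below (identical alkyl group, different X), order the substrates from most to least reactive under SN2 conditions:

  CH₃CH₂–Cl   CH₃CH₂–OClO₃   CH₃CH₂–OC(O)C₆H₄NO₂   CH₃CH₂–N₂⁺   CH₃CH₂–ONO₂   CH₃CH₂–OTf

With the same alkyl group throughout, only the leaving group differentiates the rates.
Leaving-group ability tracks the stability of the departed species; conjugate-acid pKₐ is the usual yardstick (lower pKₐ → better LG).
CH₃CH₂–N₂⁺ loses N₂: no meaningful conjugate acid; N₂ departs as an exceptionally stable neutral molecule
CH₃CH₂–OTf loses OTf⁻: pKₐ(CF₃SO₃H (triflic acid)) ≈ -14
CH₃CH₂–OClO₃ loses ClO₄⁻: pKₐ(HClO₄) ≈ -10
CH₃CH₂–Cl loses Cl⁻: pKₐ(HCl) ≈ -7
CH₃CH₂–ONO₂ loses NO₃⁻: pKₐ(HNO₃) ≈ -1.3
CH₃CH₂–OC(O)C₆H₄NO₂ loses p-O₂N–C₆H₄–COO⁻: pKₐ(p-nitrobenzoic acid) ≈ 3.4

CH₃CH₂–N₂⁺ > CH₃CH₂–OTf > CH₃CH₂–OClO₃ > CH₃CH₂–Cl > CH₃CH₂–ONO₂ > CH₃CH₂–OC(O)C₆H₄NO₂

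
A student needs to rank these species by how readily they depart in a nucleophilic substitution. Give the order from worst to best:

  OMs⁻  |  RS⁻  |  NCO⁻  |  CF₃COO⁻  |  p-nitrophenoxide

RS⁻ < p-nitrophenoxide < NCO⁻ < CF₃COO⁻ < OMs⁻

The more stable X⁻ (or X) is on its own — i.e. the weaker a base it is — the better a leaving group it makes.
OMs⁻: pKₐ(CH₃SO₃H (MsOH)) ≈ -1.9
CF₃COO⁻: pKₐ(CF₃COOH) ≈ 0.2 — strongly electron-withdrawing CF₃ stabilises the carboxylate
NCO⁻: pKₐ(HOCN) ≈ 3.5
p-nitrophenoxide: pKₐ(p-nitrophenol) ≈ 7.2 — nitro group delocalises the charge; the classic chromogenic LG
RS⁻: pKₐ(RSH (a thiol)) ≈ 10.5
Reversing gives the worst-to-best order requested.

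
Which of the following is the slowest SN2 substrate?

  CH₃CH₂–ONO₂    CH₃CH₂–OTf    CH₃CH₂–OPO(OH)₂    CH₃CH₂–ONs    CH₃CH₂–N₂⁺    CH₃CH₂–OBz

CH₃CH₂–OBz

The skeletons are identical, so relative rate is governed entirely by leaving-group ability.
The more stable X⁻ (or X) is on its own — i.e. the weaker a base it is — the better a leaving group it makes.
CH₃CH₂–N₂⁺ loses N₂: no meaningful conjugate acid; N₂ departs as an exceptionally stable neutral molecule
CH₃CH₂–OTf loses OTf⁻: pKₐ(CF₃SO₃H (triflic acid)) ≈ -14
CH₃CH₂–ONs loses ONs⁻: pKₐ(p-O₂NC₆H₄SO₃H) ≈ -3.5
CH₃CH₂–ONO₂ loses NO₃⁻: pKₐ(HNO₃) ≈ -1.3
CH₃CH₂–OPO(OH)₂ loses H₂PO₄⁻: pKₐ(H₃PO₄) ≈ 2.1
CH₃CH₂–OBz loses PhCOO⁻: pKₐ(C₆H₅COOH) ≈ 4.2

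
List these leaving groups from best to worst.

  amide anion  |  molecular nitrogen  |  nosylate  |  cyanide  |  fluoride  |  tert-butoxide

molecular nitrogen > nosylate > fluoride > cyanide > tert-butoxide > amide anion

molecular nitrogen: no meaningful conjugate acid; N₂ departs as an exceptionally stable neutral molecule
nosylate: pKₐ(p-O₂NC₆H₄SO₃H) ≈ -3.5
fluoride: pKₐ(HF) ≈ 3.2
cyanide: pKₐ(HCN) ≈ 9.2
tert-butoxide: pKₐ(t-BuOH) ≈ 18
amide anion: pKₐ(NH₃) ≈ 38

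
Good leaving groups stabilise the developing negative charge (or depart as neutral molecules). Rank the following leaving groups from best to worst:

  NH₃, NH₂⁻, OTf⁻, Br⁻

OTf⁻ > Br⁻ > NH₃ > NH₂⁻

A good leaving group is a weak base: the lower the pKₐ of its conjugate acid, the more readily it departs.
OTf⁻: pKₐ(CF₃SO₃H (triflic acid)) ≈ -14 — charge spread over three oxygens and a CF₃ group; the premier leaving group in synthesis
Br⁻: pKₐ(HBr) ≈ -9 — weak base; good leaving group
NH₃: pKₐ(NH₄⁺) ≈ 9.2 — neutral but moderately basic; leaves from R–NH₃⁺
NH₂⁻: pKₐ(NH₃) ≈ 38 — extremely strong base; never a leaving group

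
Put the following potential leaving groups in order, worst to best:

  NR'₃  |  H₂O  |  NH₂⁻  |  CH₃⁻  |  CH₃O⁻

H₂O: pKₐ(H₃O⁺) ≈ -1.7 — neutral; leaves from a protonated alcohol (R–OH₂⁺)
NR'₃: pKₐ(R'₃NH⁺) ≈ 10.7
CH₃O⁻: pKₐ(CH₃OH) ≈ 15.5 — strong base; alkoxides do not leave unassisted
NH₂⁻: pKₐ(NH₃) ≈ 38
CH₃⁻: pKₐ(CH₄) ≈ 48 — unstabilised carbanion; the worst conceivable leaving group
The question asks for worst first, so the sequence is read in increasing leaving-group ability.

CH₃⁻ < NH₂⁻ < CH₃O⁻ < NR'₃ < H₂O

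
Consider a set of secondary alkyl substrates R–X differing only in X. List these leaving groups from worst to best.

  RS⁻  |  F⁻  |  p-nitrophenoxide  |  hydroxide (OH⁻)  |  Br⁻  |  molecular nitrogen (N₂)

Leaving-group ability tracks the stability of the departed species; conjugate-acid pKₐ is the usual yardstick (lower pKₐ → better LG).
molecular nitrogen (N₂): no meaningful conjugate acid; N₂ departs as an exceptionally stable neutral molecule
Br⁻: pKₐ(HBr) ≈ -9 — weak base; good leaving group
F⁻: pKₐ(HF) ≈ 3.2
p-nitrophenoxide: pKₐ(p-nitrophenol) ≈ 7.2
RS⁻: pKₐ(RSH (a thiol)) ≈ 10.5
hydroxide (OH⁻): pKₐ(H₂O) ≈ 15.7 — strong base; essentially never leaves without prior activation
The question asks for worst first, so the sequence is read in increasing leaving-group ability.

hydroxide (OH⁻) < RS⁻ < p-nitrophenoxide < F⁻ < Br⁻ < molecular nitrogen (N₂)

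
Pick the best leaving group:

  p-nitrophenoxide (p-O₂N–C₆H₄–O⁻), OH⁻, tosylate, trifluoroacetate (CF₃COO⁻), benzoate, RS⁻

tosylate

Leaving-group ability tracks the stability of the departed species; conjugate-acid pKₐ is the usual yardstick (lower pKₐ → better LG).
tosylate: pKₐ(p-CH₃C₆H₄SO₃H (TsOH)) ≈ -2.8
trifluoroacetate (CF₃COO⁻): pKₐ(CF₃COOH) ≈ 0.2
benzoate: pKₐ(C₆H₅COOH) ≈ 4.2
p-nitrophenoxide (p-O₂N–C₆H₄–O⁻): pKₐ(p-nitrophenol) ≈ 7.2
RS⁻: pKₐ(RSH (a thiol)) ≈ 10.5
OH⁻: pKₐ(H₂O) ≈ 15.7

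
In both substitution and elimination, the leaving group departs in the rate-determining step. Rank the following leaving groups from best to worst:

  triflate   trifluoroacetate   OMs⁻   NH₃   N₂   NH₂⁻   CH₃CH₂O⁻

A good leaving group is a weak base: the lower the pKₐ of its conjugate acid, the more readily it departs.
N₂: no meaningful conjugate acid; N₂ departs as an exceptionally stable neutral molecule
triflate: pKₐ(CF₃SO₃H (triflic acid)) ≈ -14 — charge spread over three oxygens and a CF₃ group; the premier leaving group in synthesis
OMs⁻: pKₐ(CH₃SO₃H (MsOH)) ≈ -1.9 — resonance-delocalised alkanesulfonate
trifluoroacetate: pKₐ(CF₃COOH) ≈ 0.2
NH₃: pKₐ(NH₄⁺) ≈ 9.2 — neutral but moderately basic; leaves from R–NH₃⁺
CH₃CH₂O⁻: pKₐ(CH₃CH₂OH) ≈ 16
NH₂⁻: pKₐ(NH₃) ≈ 38

N₂ > triflate > OMs⁻ > trifluoroacetate > NH₃ > CH₃CH₂O⁻ > NH₂⁻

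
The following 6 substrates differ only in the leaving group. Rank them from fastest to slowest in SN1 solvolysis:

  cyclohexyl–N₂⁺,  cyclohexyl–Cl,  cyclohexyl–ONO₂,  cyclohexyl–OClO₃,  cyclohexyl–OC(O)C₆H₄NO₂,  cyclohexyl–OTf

cyclohexyl–N₂⁺ > cyclohexyl–OTf > cyclohexyl–OClO₃ > cyclohexyl–Cl > cyclohexyl–ONO₂ > cyclohexyl–OC(O)C₆H₄NO₂

The skeletons are identical, so relative rate is governed entirely by leaving-group ability.
The more stable X⁻ (or X) is on its own — i.e. the weaker a base it is — the better a leaving group it makes.
cyclohexyl–N₂⁺ loses N₂: no meaningful conjugate acid; N₂ departs as an exceptionally stable neutral molecule
cyclohexyl–OTf loses OTf⁻: pKₐ(CF₃SO₃H (triflic acid)) ≈ -14
cyclohexyl–OClO₃ loses ClO₄⁻: pKₐ(HClO₄) ≈ -10
cyclohexyl–Cl loses Cl⁻: pKₐ(HCl) ≈ -7
cyclohexyl–ONO₂ loses NO₃⁻: pKₐ(HNO₃) ≈ -1.3
cyclohexyl–OC(O)C₆H₄NO₂ loses p-O₂N–C₆H₄–COO⁻: pKₐ(p-nitrobenzoic acid) ≈ 3.4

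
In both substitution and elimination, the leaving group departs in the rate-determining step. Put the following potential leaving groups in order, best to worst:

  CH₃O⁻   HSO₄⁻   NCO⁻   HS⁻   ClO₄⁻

Rank by basicity of the departing species: weakest base leaves most easily.
ClO₄⁻: pKₐ(HClO₄) ≈ -10
HSO₄⁻: pKₐ(H₂SO₄) ≈ -3
NCO⁻: pKₐ(HOCN) ≈ 3.5
HS⁻: pKₐ(H₂S) ≈ 7
CH₃O⁻: pKₐ(CH₃OH) ≈ 15.5

ClO₄⁻ > HSO₄⁻ > NCO⁻ > HS⁻ > CH₃O⁻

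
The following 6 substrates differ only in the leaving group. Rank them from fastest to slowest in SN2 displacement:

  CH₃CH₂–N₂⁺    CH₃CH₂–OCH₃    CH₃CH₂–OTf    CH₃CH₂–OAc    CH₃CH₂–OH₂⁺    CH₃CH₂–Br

CH₃CH₂–N₂⁺ > CH₃CH₂–OTf > CH₃CH₂–Br > CH₃CH₂–OH₂⁺ > CH₃CH₂–OAc > CH₃CH₂–OCH₃

Same R in every case — rank the leaving groups.
A good leaving group is a weak base: the lower the pKₐ of its conjugate acid, the more readily it departs.
CH₃CH₂–N₂⁺ loses N₂: no meaningful conjugate acid; N₂ departs as an exceptionally stable neutral molecule
CH₃CH₂–OTf loses OTf⁻: pKₐ(CF₃SO₃H (triflic acid)) ≈ -14
CH₃CH₂–Br loses Br⁻: pKₐ(HBr) ≈ -9
CH₃CH₂–OH₂⁺ loses H₂O: pKₐ(H₃O⁺) ≈ -1.7
CH₃CH₂–OAc loses AcO⁻: pKₐ(CH₃COOH) ≈ 4.8
CH₃CH₂–OCH₃ loses CH₃O⁻: pKₐ(CH₃OH) ≈ 15.5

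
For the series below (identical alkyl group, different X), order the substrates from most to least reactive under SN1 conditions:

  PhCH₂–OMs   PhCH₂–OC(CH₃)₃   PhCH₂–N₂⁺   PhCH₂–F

PhCH₂–N₂⁺ > PhCH₂–OMs > PhCH₂–F > PhCH₂–OC(CH₃)₃

Identical carbon frameworks mean the comparison reduces to leaving-group quality.
Rank by basicity of the departing species: weakest base leaves most easily.
PhCH₂–N₂⁺ loses N₂: no meaningful conjugate acid; N₂ departs as an exceptionally stable neutral molecule
PhCH₂–OMs loses OMs⁻: pKₐ(CH₃SO₃H (MsOH)) ≈ -1.9
PhCH₂–F loses F⁻: pKₐ(HF) ≈ 3.2
PhCH₂–OC(CH₃)₃ loses (CH₃)₃CO⁻: pKₐ(t-BuOH) ≈ 18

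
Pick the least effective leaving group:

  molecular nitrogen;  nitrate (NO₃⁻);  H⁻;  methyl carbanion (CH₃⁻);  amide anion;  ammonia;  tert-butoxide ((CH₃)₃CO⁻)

molecular nitrogen: no meaningful conjugate acid; N₂ departs as an exceptionally stable neutral molecule
nitrate (NO₃⁻): pKₐ(HNO₃) ≈ -1.3
ammonia: pKₐ(NH₄⁺) ≈ 9.2
tert-butoxide ((CH₃)₃CO⁻): pKₐ(t-BuOH) ≈ 18
H⁻: pKₐ(H₂) ≈ 36
amide anion: pKₐ(NH₃) ≈ 38
methyl carbanion (CH₃⁻): pKₐ(CH₄) ≈ 48

methyl carbanion (CH₃⁻)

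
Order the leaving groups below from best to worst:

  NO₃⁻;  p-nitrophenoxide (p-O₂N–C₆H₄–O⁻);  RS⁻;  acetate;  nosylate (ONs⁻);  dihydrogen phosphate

nosylate (ONs⁻): pKₐ(p-O₂NC₆H₄SO₃H) ≈ -3.5 — p-nitro group further stabilises the sulfonate
NO₃⁻: pKₐ(HNO₃) ≈ -1.3 — resonance-delocalised over three oxygens
dihydrogen phosphate: pKₐ(H₃PO₄) ≈ 2.1
acetate: pKₐ(CH₃COOH) ≈ 4.8 — resonance-stabilised but still a weak base
p-nitrophenoxide (p-O₂N–C₆H₄–O⁻): pKₐ(p-nitrophenol) ≈ 7.2 — nitro group delocalises the charge; the classic chromogenic LG
RS⁻: pKₐ(RSH (a thiol)) ≈ 10.5

nosylate (ONs⁻) > NO₃⁻ > dihydrogen phosphate > acetate > p-nitrophenoxide (p-O₂N–C₆H₄–O⁻) > RS⁻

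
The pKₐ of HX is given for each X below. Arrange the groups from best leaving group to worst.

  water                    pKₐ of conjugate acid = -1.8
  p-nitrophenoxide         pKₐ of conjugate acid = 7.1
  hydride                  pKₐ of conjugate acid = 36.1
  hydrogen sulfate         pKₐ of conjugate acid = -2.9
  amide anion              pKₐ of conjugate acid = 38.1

hydrogen sulfate > water > p-nitrophenoxide > hydride > amide anion

Lower conjugate-acid pKₐ ⇒ weaker base ⇒ better leaving group.
Sorting by the given values: hydrogen sulfate (-2.9), water (-1.8), p-nitrophenoxide (7.1), hydride (36.1), amide anion (38.1).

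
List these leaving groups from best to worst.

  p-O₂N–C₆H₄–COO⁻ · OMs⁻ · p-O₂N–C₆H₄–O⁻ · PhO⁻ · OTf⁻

OTf⁻ > OMs⁻ > p-O₂N–C₆H₄–COO⁻ > p-O₂N–C₆H₄–O⁻ > PhO⁻

Leaving-group ability tracks the stability of the departed species; conjugate-acid pKₐ is the usual yardstick (lower pKₐ → better LG).
OTf⁻: pKₐ(CF₃SO₃H (triflic acid)) ≈ -14
OMs⁻: pKₐ(CH₃SO₃H (MsOH)) ≈ -1.9
p-O₂N–C₆H₄–COO⁻: pKₐ(p-nitrobenzoic acid) ≈ 3.4
p-O₂N–C₆H₄–O⁻: pKₐ(p-nitrophenol) ≈ 7.2
PhO⁻: pKₐ(C₆H₅OH (phenol)) ≈ 10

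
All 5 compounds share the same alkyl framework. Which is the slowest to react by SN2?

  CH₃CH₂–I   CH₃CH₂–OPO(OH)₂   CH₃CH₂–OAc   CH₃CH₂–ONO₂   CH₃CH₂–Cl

Same R in every case — rank the leaving groups.
The more stable X⁻ (or X) is on its own — i.e. the weaker a base it is — the better a leaving group it makes.
CH₃CH₂–I loses I⁻: pKₐ(HI) ≈ -10
CH₃CH₂–Cl loses Cl⁻: pKₐ(HCl) ≈ -7
CH₃CH₂–ONO₂ loses NO₃⁻: pKₐ(HNO₃) ≈ -1.3
CH₃CH₂–OPO(OH)₂ loses H₂PO₄⁻: pKₐ(H₃PO₄) ≈ 2.1
CH₃CH₂–OAc loses AcO⁻: pKₐ(CH₃COOH) ≈ 4.8

CH₃CH₂–OAc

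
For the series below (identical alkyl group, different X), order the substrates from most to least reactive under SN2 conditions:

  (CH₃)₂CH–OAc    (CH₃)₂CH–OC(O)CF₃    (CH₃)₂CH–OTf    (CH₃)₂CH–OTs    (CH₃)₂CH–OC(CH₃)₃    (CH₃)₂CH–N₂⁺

With the same alkyl group throughout, only the leaving group differentiates the rates.
Leaving-group ability tracks the stability of the departed species; conjugate-acid pKₐ is the usual yardstick (lower pKₐ → better LG).
(CH₃)₂CH–N₂⁺ loses N₂: no meaningful conjugate acid; N₂ departs as an exceptionally stable neutral molecule
(CH₃)₂CH–OTf loses OTf⁻: pKₐ(CF₃SO₃H (triflic acid)) ≈ -14
(CH₃)₂CH–OTs loses OTs⁻: pKₐ(p-CH₃C₆H₄SO₃H (TsOH)) ≈ -2.8
(CH₃)₂CH–OC(O)CF₃ loses CF₃COO⁻: pKₐ(CF₃COOH) ≈ 0.2
(CH₃)₂CH–OAc loses AcO⁻: pKₐ(CH₃COOH) ≈ 4.8
(CH₃)₂CH–OC(CH₃)₃ loses (CH₃)₃CO⁻: pKₐ(t-BuOH) ≈ 18

(CH₃)₂CH–N₂⁺ > (CH₃)₂CH–OTf > (CH₃)₂CH–OTs > (CH₃)₂CH–OC(O)CF₃ > (CH₃)₂CH–OAc > (CH₃)₂CH–OC(CH₃)₃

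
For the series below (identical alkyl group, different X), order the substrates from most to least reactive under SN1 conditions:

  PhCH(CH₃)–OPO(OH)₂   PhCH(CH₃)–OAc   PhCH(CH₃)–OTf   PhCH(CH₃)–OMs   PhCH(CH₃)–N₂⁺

With the same alkyl group throughout, only the leaving group differentiates the rates.
The more stable X⁻ (or X) is on its own — i.e. the weaker a base it is — the better a leaving group it makes.
PhCH(CH₃)–N₂⁺ loses N₂: no meaningful conjugate acid; N₂ departs as an exceptionally stable neutral molecule
PhCH(CH₃)–OTf loses OTf⁻: pKₐ(CF₃SO₃H (triflic acid)) ≈ -14
PhCH(CH₃)–OMs loses OMs⁻: pKₐ(CH₃SO₃H (MsOH)) ≈ -1.9
PhCH(CH₃)–OPO(OH)₂ loses H₂PO₄⁻: pKₐ(H₃PO₄) ≈ 2.1
PhCH(CH₃)–OAc loses AcO⁻: pKₐ(CH₃COOH) ≈ 4.8

PhCH(CH₃)–N₂⁺ > PhCH(CH₃)–OTf > PhCH(CH₃)–OMs > PhCH(CH₃)–OPO(OH)₂ > PhCH(CH₃)–OAc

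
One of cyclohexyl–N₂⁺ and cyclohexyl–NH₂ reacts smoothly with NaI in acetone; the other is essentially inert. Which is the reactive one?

cyclohexyl–N₂⁺

From cyclohexyl–NH₂ the departing group would be NH₂⁻ (pKₐ(NH₃) ≈ 38). Extremely strong base; never a leaving group.
From cyclohexyl–N₂⁺ the leaving group is N₂ (no meaningful conjugate acid; N₂ departs as an exceptionally stable neutral molecule).
(In practice cyclohexyl–N₂⁺ is made from cyclohexyl–NH₂ by diazotisation (NaNO₂ / HCl, 0 °C), generating a diazonium salt that expels N₂.)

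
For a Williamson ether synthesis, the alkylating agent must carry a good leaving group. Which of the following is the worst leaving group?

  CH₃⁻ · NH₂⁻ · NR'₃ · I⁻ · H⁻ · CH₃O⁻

I⁻: pKₐ(HI) ≈ -10
NR'₃: pKₐ(R'₃NH⁺) ≈ 10.7
CH₃O⁻: pKₐ(CH₃OH) ≈ 15.5
H⁻: pKₐ(H₂) ≈ 36
NH₂⁻: pKₐ(NH₃) ≈ 38
CH₃⁻: pKₐ(CH₄) ≈ 48

CH₃⁻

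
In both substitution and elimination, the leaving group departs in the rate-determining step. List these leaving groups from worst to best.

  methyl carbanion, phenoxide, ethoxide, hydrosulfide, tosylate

methyl carbanion < ethoxide < phenoxide < hydrosulfide < tosylate

The more stable X⁻ (or X) is on its own — i.e. the weaker a base it is — the better a leaving group it makes.
tosylate: pKₐ(p-CH₃C₆H₄SO₃H (TsOH)) ≈ -2.8
hydrosulfide: pKₐ(H₂S) ≈ 7
phenoxide: pKₐ(C₆H₅OH (phenol)) ≈ 10
ethoxide: pKₐ(CH₃CH₂OH) ≈ 16
methyl carbanion: pKₐ(CH₄) ≈ 48
The question asks for worst first, so the sequence is read in increasing leaving-group ability.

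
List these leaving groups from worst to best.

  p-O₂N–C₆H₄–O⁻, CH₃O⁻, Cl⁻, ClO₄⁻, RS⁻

A good leaving group is a weak base: the lower the pKₐ of its conjugate acid, the more readily it departs.
ClO₄⁻: pKₐ(HClO₄) ≈ -10
Cl⁻: pKₐ(HCl) ≈ -7
p-O₂N–C₆H₄–O⁻: pKₐ(p-nitrophenol) ≈ 7.2
RS⁻: pKₐ(RSH (a thiol)) ≈ 10.5
CH₃O⁻: pKₐ(CH₃OH) ≈ 15.5
Listed from poorest to best leaving group as asked.

CH₃O⁻ < RS⁻ < p-O₂N–C₆H₄–O⁻ < Cl⁻ < ClO₄⁻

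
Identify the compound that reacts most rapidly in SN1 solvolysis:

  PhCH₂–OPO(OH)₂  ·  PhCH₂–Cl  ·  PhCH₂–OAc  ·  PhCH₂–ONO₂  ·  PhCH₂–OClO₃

Same R in every case — rank the leaving groups.
A good leaving group is a weak base: the lower the pKₐ of its conjugate acid, the more readily it departs.
PhCH₂–OClO₃ loses ClO₄⁻: pKₐ(HClO₄) ≈ -10
PhCH₂–Cl loses Cl⁻: pKₐ(HCl) ≈ -7
PhCH₂–ONO₂ loses NO₃⁻: pKₐ(HNO₃) ≈ -1.3
PhCH₂–OPO(OH)₂ loses H₂PO₄⁻: pKₐ(H₃PO₄) ≈ 2.1
PhCH₂–OAc loses AcO⁻: pKₐ(CH₃COOH) ≈ 4.8

PhCH₂–OClO₃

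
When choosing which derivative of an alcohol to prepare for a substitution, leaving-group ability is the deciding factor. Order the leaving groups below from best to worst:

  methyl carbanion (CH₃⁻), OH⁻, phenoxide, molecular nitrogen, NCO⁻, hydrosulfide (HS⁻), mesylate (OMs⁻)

molecular nitrogen > mesylate (OMs⁻) > NCO⁻ > hydrosulfide (HS⁻) > phenoxide > OH⁻ > methyl carbanion (CH₃⁻)

Leaving-group ability tracks the stability of the departed species; conjugate-acid pKₐ is the usual yardstick (lower pKₐ → better LG).
molecular nitrogen: no meaningful conjugate acid; N₂ departs as an exceptionally stable neutral molecule
mesylate (OMs⁻): pKₐ(CH₃SO₃H (MsOH)) ≈ -1.9
NCO⁻: pKₐ(HOCN) ≈ 3.5
hydrosulfide (HS⁻): pKₐ(H₂S) ≈ 7
phenoxide: pKₐ(C₆H₅OH (phenol)) ≈ 10 — resonance into the ring helps, but still a poor LG
OH⁻: pKₐ(H₂O) ≈ 15.7 — strong base; essentially never leaves without prior activation
methyl carbanion (CH₃⁻): pKₐ(CH₄) ≈ 48 — unstabilised carbanion; the worst conceivable leaving group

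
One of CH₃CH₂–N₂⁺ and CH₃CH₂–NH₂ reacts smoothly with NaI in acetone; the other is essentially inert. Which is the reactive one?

From CH₃CH₂–NH₂ the departing group would be NH₂⁻ (pKₐ(NH₃) ≈ 38). Extremely strong base; never a leaving group.
From CH₃CH₂–N₂⁺ the leaving group is N₂ (no meaningful conjugate acid; N₂ departs as an exceptionally stable neutral molecule).
(In practice CH₃CH₂–N₂⁺ is made from CH₃CH₂–NH₂ by diazotisation (NaNO₂ / HCl, 0 °C), generating a diazonium salt that expels N₂.)

CH₃CH₂–N₂⁺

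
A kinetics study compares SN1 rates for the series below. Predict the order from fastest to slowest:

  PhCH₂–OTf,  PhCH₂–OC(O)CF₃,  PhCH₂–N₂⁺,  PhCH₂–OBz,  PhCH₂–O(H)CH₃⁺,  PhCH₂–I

PhCH₂–N₂⁺ > PhCH₂–OTf > PhCH₂–I > PhCH₂–O(H)CH₃⁺ > PhCH₂–OC(O)CF₃ > PhCH₂–OBz

With the same alkyl group throughout, only the leaving group differentiates the rates.
Leaving-group ability tracks the stability of the departed species; conjugate-acid pKₐ is the usual yardstick (lower pKₐ → better LG).
PhCH₂–N₂⁺ loses N₂: no meaningful conjugate acid; N₂ departs as an exceptionally stable neutral molecule
PhCH₂–OTf loses OTf⁻: pKₐ(CF₃SO₃H (triflic acid)) ≈ -14
PhCH₂–I loses I⁻: pKₐ(HI) ≈ -10
PhCH₂–O(H)CH₃⁺ loses R'OH: pKₐ(R'OH₂⁺) ≈ -2.4
PhCH₂–OC(O)CF₃ loses CF₃COO⁻: pKₐ(CF₃COOH) ≈ 0.2
PhCH₂–OBz loses PhCOO⁻: pKₐ(C₆H₅COOH) ≈ 4.2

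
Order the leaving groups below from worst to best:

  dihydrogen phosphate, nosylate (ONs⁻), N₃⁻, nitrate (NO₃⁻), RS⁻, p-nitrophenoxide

RS⁻ < p-nitrophenoxide < N₃⁻ < dihydrogen phosphate < nitrate (NO₃⁻) < nosylate (ONs⁻)

nosylate (ONs⁻): pKₐ(p-O₂NC₆H₄SO₃H) ≈ -3.5 — p-nitro group further stabilises the sulfonate
nitrate (NO₃⁻): pKₐ(HNO₃) ≈ -1.3
dihydrogen phosphate: pKₐ(H₃PO₄) ≈ 2.1 — moderate base; biological leaving group after further activation
N₃⁻: pKₐ(HN₃) ≈ 4.7
p-nitrophenoxide: pKₐ(p-nitrophenol) ≈ 7.2 — nitro group delocalises the charge; the classic chromogenic LG
RS⁻: pKₐ(RSH (a thiol)) ≈ 10.5
Reversing gives the worst-to-best order requested.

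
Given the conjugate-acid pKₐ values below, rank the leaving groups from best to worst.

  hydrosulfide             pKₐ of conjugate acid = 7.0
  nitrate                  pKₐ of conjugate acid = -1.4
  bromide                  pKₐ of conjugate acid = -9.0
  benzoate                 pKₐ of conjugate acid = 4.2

bromide > nitrate > benzoate > hydrosulfide

Lower conjugate-acid pKₐ ⇒ weaker base ⇒ better leaving group.
Sorting by the given values: bromide (-9.0), nitrate (-1.4), benzoate (4.2), hydrosulfide (7.0).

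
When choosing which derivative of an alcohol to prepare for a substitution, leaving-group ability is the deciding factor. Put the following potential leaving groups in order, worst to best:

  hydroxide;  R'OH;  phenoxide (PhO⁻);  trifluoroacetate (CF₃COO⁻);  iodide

iodide: pKₐ(HI) ≈ -10
R'OH: pKₐ(R'OH₂⁺) ≈ -2.4
trifluoroacetate (CF₃COO⁻): pKₐ(CF₃COOH) ≈ 0.2 — strongly electron-withdrawing CF₃ stabilises the carboxylate
phenoxide (PhO⁻): pKₐ(C₆H₅OH (phenol)) ≈ 10
hydroxide: pKₐ(H₂O) ≈ 15.7 — strong base; essentially never leaves without prior activation
Reversing gives the worst-to-best order requested.

hydroxide < phenoxide (PhO⁻) < trifluoroacetate (CF₃COO⁻) < R'OH < iodide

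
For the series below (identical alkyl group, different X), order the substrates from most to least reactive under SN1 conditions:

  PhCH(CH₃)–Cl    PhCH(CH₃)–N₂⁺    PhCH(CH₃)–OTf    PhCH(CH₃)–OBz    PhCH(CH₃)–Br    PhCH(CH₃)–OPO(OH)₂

PhCH(CH₃)–N₂⁺ > PhCH(CH₃)–OTf > PhCH(CH₃)–Br > PhCH(CH₃)–Cl > PhCH(CH₃)–OPO(OH)₂ > PhCH(CH₃)–OBz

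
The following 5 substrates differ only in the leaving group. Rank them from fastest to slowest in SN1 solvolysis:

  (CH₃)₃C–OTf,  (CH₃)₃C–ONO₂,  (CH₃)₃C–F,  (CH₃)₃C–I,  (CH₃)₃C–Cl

The skeletons are identical, so relative rate is governed entirely by leaving-group ability.
Leaving-group ability tracks the stability of the departed species; conjugate-acid pKₐ is the usual yardstick (lower pKₐ → better LG).
(CH₃)₃C–OTf loses OTf⁻: pKₐ(CF₃SO₃H (triflic acid)) ≈ -14
(CH₃)₃C–I loses I⁻: pKₐ(HI) ≈ -10
(CH₃)₃C–Cl loses Cl⁻: pKₐ(HCl) ≈ -7
(CH₃)₃C–ONO₂ loses NO₃⁻: pKₐ(HNO₃) ≈ -1.3
(CH₃)₃C–F loses F⁻: pKₐ(HF) ≈ 3.2

(CH₃)₃C–OTf > (CH₃)₃C–I > (CH₃)₃C–Cl > (CH₃)₃C–ONO₂ > (CH₃)₃C–F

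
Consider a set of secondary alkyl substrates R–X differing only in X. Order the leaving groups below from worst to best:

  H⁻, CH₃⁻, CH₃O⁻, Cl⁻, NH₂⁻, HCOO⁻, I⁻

CH₃⁻ < NH₂⁻ < H⁻ < CH₃O⁻ < HCOO⁻ < Cl⁻ < I⁻

Leaving-group ability tracks the stability of the departed species; conjugate-acid pKₐ is the usual yardstick (lower pKₐ → better LG).
I⁻: pKₐ(HI) ≈ -10
Cl⁻: pKₐ(HCl) ≈ -7
HCOO⁻: pKₐ(HCOOH) ≈ 3.8
CH₃O⁻: pKₐ(CH₃OH) ≈ 15.5
H⁻: pKₐ(H₂) ≈ 36
NH₂⁻: pKₐ(NH₃) ≈ 38
CH₃⁻: pKₐ(CH₄) ≈ 48
Listed from poorest to best leaving group as asked.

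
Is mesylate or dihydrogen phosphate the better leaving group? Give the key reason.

mesylate is the better leaving group.
pKₐ(CH₃SO₃H (MsOH)) ≈ -1.9 versus pKₐ(H₃PO₄) ≈ 2.1: mesylate is the much weaker base.
Resonance-delocalised alkanesulfonate.

mesylate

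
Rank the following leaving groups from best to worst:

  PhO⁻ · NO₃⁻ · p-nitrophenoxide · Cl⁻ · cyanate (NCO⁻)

Cl⁻ > NO₃⁻ > cyanate (NCO⁻) > p-nitrophenoxide > PhO⁻

A good leaving group is a weak base: the lower the pKₐ of its conjugate acid, the more readily it departs.
Cl⁻: pKₐ(HCl) ≈ -7 — moderately weak base
NO₃⁻: pKₐ(HNO₃) ≈ -1.3 — resonance-delocalised over three oxygens
cyanate (NCO⁻): pKₐ(HOCN) ≈ 3.5 — resonance between N and O
p-nitrophenoxide: pKₐ(p-nitrophenol) ≈ 7.2 — nitro group delocalises the charge; the classic chromogenic LG
PhO⁻: pKₐ(C₆H₅OH (phenol)) ≈ 10 — resonance into the ring helps, but still a poor LG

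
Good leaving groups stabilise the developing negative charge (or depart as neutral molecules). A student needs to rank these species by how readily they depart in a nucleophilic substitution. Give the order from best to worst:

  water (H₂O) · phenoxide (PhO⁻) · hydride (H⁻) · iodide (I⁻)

Leaving-group ability tracks the stability of the departed species; conjugate-acid pKₐ is the usual yardstick (lower pKₐ → better LG).
iodide (I⁻): pKₐ(HI) ≈ -10
water (H₂O): pKₐ(H₃O⁺) ≈ -1.7
phenoxide (PhO⁻): pKₐ(C₆H₅OH (phenol)) ≈ 10 — resonance into the ring helps, but still a poor LG
hydride (H⁻): pKₐ(H₂) ≈ 36

iodide (I⁻) > water (H₂O) > phenoxide (PhO⁻) > hydride (H⁻)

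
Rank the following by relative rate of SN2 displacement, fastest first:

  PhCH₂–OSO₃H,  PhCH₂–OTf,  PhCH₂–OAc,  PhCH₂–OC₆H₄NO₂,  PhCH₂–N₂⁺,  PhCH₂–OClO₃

PhCH₂–N₂⁺ > PhCH₂–OTf > PhCH₂–OClO₃ > PhCH₂–OSO₃H > PhCH₂–OAc > PhCH₂–OC₆H₄NO₂

With the same alkyl group throughout, only the leaving group differentiates the rates.
Rank by basicity of the departing species: weakest base leaves most easily.
PhCH₂–N₂⁺ loses N₂: no meaningful conjugate acid; N₂ departs as an exceptionally stable neutral molecule
PhCH₂–OTf loses OTf⁻: pKₐ(CF₃SO₃H (triflic acid)) ≈ -14
PhCH₂–OClO₃ loses ClO₄⁻: pKₐ(HClO₄) ≈ -10
PhCH₂–OSO₃H loses HSO₄⁻: pKₐ(H₂SO₄) ≈ -3
PhCH₂–OAc loses AcO⁻: pKₐ(CH₃COOH) ≈ 4.8
PhCH₂–OC₆H₄NO₂ loses p-O₂N–C₆H₄–O⁻: pKₐ(p-nitrophenol) ≈ 7.2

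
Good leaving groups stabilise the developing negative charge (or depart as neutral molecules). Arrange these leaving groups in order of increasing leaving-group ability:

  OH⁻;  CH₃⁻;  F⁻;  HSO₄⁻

Leaving-group ability tracks the stability of the departed species; conjugate-acid pKₐ is the usual yardstick (lower pKₐ → better LG).
HSO₄⁻: pKₐ(H₂SO₄) ≈ -3
F⁻: pKₐ(HF) ≈ 3.2
OH⁻: pKₐ(H₂O) ≈ 15.7
CH₃⁻: pKₐ(CH₄) ≈ 48
The question asks for worst first, so the sequence is read in increasing leaving-group ability.

CH₃⁻ < OH⁻ < F⁻ < HSO₄⁻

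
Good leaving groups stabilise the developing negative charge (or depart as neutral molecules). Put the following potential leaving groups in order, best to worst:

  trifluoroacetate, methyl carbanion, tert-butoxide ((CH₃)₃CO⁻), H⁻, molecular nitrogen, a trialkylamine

molecular nitrogen: no meaningful conjugate acid; N₂ departs as an exceptionally stable neutral molecule
trifluoroacetate: pKₐ(CF₃COOH) ≈ 0.2
a trialkylamine: pKₐ(R'₃NH⁺) ≈ 10.7
tert-butoxide ((CH₃)₃CO⁻): pKₐ(t-BuOH) ≈ 18
H⁻: pKₐ(H₂) ≈ 36
methyl carbanion: pKₐ(CH₄) ≈ 48 — unstabilised carbanion; the worst conceivable leaving group

molecular nitrogen > trifluoroacetate > a trialkylamine > tert-butoxide ((CH₃)₃CO⁻) > H⁻ > methyl carbanion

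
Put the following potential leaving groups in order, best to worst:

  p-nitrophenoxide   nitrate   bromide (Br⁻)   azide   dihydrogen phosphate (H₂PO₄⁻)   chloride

bromide (Br⁻) > chloride > nitrate > dihydrogen phosphate (H₂PO₄⁻) > azide > p-nitrophenoxide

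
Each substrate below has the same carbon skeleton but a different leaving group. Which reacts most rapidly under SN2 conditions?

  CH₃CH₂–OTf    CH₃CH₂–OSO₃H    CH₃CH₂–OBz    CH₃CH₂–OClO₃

CH₃CH₂–OTf

Same R in every case — rank the leaving groups.
A good leaving group is a weak base: the lower the pKₐ of its conjugate acid, the more readily it departs.
CH₃CH₂–OTf loses OTf⁻: pKₐ(CF₃SO₃H (triflic acid)) ≈ -14
CH₃CH₂–OClO₃ loses ClO₄⁻: pKₐ(HClO₄) ≈ -10
CH₃CH₂–OSO₃H loses HSO₄⁻: pKₐ(H₂SO₄) ≈ -3
CH₃CH₂–OBz loses PhCOO⁻: pKₐ(C₆H₅COOH) ≈ 4.2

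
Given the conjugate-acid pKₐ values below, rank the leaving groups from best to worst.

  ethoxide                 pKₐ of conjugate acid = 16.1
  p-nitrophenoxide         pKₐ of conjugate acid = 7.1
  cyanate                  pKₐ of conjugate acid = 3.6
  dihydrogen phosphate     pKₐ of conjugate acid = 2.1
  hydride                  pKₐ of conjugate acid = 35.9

Lower conjugate-acid pKₐ ⇒ weaker base ⇒ better leaving group.
Sorting by the given values: dihydrogen phosphate (2.1), cyanate (3.6), p-nitrophenoxide (7.1), ethoxide (16.1), hydride (35.9).

dihydrogen phosphate > cyanate > p-nitrophenoxide > ethoxide > hydride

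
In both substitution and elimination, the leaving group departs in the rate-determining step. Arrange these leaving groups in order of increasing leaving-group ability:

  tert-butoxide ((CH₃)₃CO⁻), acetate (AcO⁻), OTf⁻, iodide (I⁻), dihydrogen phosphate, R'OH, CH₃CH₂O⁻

The more stable X⁻ (or X) is on its own — i.e. the weaker a base it is — the better a leaving group it makes.
OTf⁻: pKₐ(CF₃SO₃H (triflic acid)) ≈ -14
iodide (I⁻): pKₐ(HI) ≈ -10
R'OH: pKₐ(R'OH₂⁺) ≈ -2.4
dihydrogen phosphate: pKₐ(H₃PO₄) ≈ 2.1
acetate (AcO⁻): pKₐ(CH₃COOH) ≈ 4.8 — resonance-stabilised but still a weak base
CH₃CH₂O⁻: pKₐ(CH₃CH₂OH) ≈ 16
tert-butoxide ((CH₃)₃CO⁻): pKₐ(t-BuOH) ≈ 18 — bulky, strongly basic alkoxide
Reversing gives the worst-to-best order requested.

tert-butoxide ((CH₃)₃CO⁻) < CH₃CH₂O⁻ < acetate (AcO⁻) < dihydrogen phosphate < R'OH < iodide (I⁻) < OTf⁻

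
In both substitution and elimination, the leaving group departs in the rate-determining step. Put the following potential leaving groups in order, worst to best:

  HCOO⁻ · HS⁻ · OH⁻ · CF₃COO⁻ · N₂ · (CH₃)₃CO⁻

N₂: no meaningful conjugate acid; N₂ departs as an exceptionally stable neutral molecule
CF₃COO⁻: pKₐ(CF₃COOH) ≈ 0.2 — strongly electron-withdrawing CF₃ stabilises the carboxylate
HCOO⁻: pKₐ(HCOOH) ≈ 3.8 — resonance-stabilised carboxylate
HS⁻: pKₐ(H₂S) ≈ 7
OH⁻: pKₐ(H₂O) ≈ 15.7
(CH₃)₃CO⁻: pKₐ(t-BuOH) ≈ 18 — bulky, strongly basic alkoxide
Reversing gives the worst-to-best order requested.

(CH₃)₃CO⁻ < OH⁻ < HS⁻ < HCOO⁻ < CF₃COO⁻ < N₂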